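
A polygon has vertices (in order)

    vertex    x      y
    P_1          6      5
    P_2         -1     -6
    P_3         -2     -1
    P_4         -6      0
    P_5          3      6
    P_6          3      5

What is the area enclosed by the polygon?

51

Apply Gauss's area formula: 2A = Σ (x_i·y_{i+1} − x_{i+1}·y_i), indices taken mod 6.
P_1→P_2: (6)(-6) − (-1)(5) = -31
P_2→P_3: (-1)(-1) − (-2)(-6) = -11
P_3→P_4: (-2)(0) − (-6)(-1) = -6
P_4→P_5: (-6)(6) − (3)(0) = -36
P_5→P_6: (3)(5) − (3)(6) = -3
P_6→P_1: (3)(5) − (6)(5) = -15
Σ = -102
Area = |Σ|/2 = 51.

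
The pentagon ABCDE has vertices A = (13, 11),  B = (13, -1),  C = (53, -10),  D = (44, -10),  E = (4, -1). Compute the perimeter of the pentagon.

118

|AB| = √((0)² + (-12)²) = √144 = 12
|BC| = √((40)² + (-9)²) = √1681 = 41
|CD| = √((-9)² + (0)²) = √81 = 9
|DE| = √((-40)² + (9)²) = √1681 = 41
|EA| = √((9)² + (12)²) = √225 = 15
Perimeter = 12 + 41 + 9 + 41 + 15 = 118.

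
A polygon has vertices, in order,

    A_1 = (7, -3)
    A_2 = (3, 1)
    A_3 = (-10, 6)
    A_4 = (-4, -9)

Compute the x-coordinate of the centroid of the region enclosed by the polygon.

-469/233

Apply the shoelace formula. First the cross-terms c_i = x_i·y_{i+1} − x_{i+1}·y_i:
  16, 28, 114, 75  ⇒  2A = 233, A = 116.5.
Then Σ (x_i + x_{i+1})·c_i = -1407, so x̄ = -1407 / (6·116.5) = -469/233.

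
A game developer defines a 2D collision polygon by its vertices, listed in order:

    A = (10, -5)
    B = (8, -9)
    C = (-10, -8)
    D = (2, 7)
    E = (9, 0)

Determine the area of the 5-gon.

Apply the surveyor's formula: 2A = Σ (x_i·y_{i+1} − x_{i+1}·y_i), indices taken mod 5.
A→B: (10)(-9) − (8)(-5) = -50
B→C: (8)(-8) − (-10)(-9) = -154
C→D: (-10)(7) − (2)(-8) = -54
D→E: (2)(0) − (9)(7) = -63
E→A: (9)(-5) − (10)(0) = -45
Σ = -366
Area = |Σ|/2 = 183.

183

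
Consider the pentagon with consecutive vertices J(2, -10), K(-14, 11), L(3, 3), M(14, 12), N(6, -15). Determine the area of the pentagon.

255.5

Cross-terms: -118, -75, -6, -282, -30  ⇒  Σ = -511
Area = |Σ|/2 = 255.5.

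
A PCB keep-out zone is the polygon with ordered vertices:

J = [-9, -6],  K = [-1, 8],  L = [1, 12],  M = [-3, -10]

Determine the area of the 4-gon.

Apply the shoelace (surveyor's) formula: 2A = Σ (x_i·y_{i+1} − x_{i+1}·y_i), indices taken mod 4.
J→K: (-9)(8) − (-1)(-6) = -78
K→L: (-1)(12) − (1)(8) = -20
L→M: (1)(-10) − (-3)(12) = 26
M→J: (-3)(-6) − (-9)(-10) = -72
Σ = -144
Area = |Σ|/2 = 72.

72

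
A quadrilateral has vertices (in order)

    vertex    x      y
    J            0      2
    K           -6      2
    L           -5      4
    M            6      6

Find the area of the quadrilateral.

Apply Gauss's area formula: 2A = Σ (x_i·y_{i+1} − x_{i+1}·y_i), indices taken mod 4.
Cross-terms: 12, -14, -54, 12  ⇒  Σ = -44
Area = |Σ|/2 = 22.

22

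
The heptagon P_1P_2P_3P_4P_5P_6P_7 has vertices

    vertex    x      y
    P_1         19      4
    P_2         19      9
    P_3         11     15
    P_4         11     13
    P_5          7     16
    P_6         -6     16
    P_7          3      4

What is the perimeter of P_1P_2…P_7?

66

|P_1P_2| = √((0)² + (5)²) = √25 = 5
|P_2P_3| = √((-8)² + (6)²) = √100 = 10
|P_3P_4| = √((0)² + (-2)²) = √4 = 2
|P_4P_5| = √((-4)² + (3)²) = √25 = 5
|P_5P_6| = √((-13)² + (0)²) = √169 = 13
|P_6P_7| = √((9)² + (-12)²) = √225 = 15
|P_7P_1| = √((16)² + (0)²) = √256 = 16
Perimeter = 5 + 10 + 2 + 5 + 13 + 15 + 16 = 66.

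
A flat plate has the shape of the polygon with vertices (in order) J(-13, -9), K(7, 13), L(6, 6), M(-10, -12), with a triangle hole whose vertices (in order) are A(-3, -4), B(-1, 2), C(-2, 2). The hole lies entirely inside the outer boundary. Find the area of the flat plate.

Outer boundary:
J→K: (-13)(13) − (7)(-9) = -106
K→L: (7)(6) − (6)(13) = -36
L→M: (6)(-12) − (-10)(6) = -12
M→J: (-10)(-9) − (-13)(-12) = -66
Σ = -220
Area = |Σ|/2 = 110.
Hole:
Apply Gauss's area formula: 2A = Σ (x_i·y_{i+1} − x_{i+1}·y_i), indices taken mod 3.
Cross-terms: -10, 2, 14  ⇒  Σ = 6
Area = |Σ|/2 = 3.
Net area = 110 − 3 = 107.

107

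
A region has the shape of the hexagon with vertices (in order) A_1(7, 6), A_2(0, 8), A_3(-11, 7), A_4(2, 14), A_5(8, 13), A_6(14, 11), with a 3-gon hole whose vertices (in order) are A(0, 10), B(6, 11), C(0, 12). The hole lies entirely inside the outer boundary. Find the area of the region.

92.5

Outer boundary:
Apply the shoelace (surveyor's) formula: 2A = Σ (x_i·y_{i+1} − x_{i+1}·y_i), indices taken mod 6.
Σ = (56) + (88) + (-168) + (-86) + (-94) + (7) = -197
Area = |Σ|/2 = 98.5.
Hole:
Σ = (-60) + (72) + (0) = 12
Area = |Σ|/2 = 6.
Net area = 98.5 − 6 = 92.5.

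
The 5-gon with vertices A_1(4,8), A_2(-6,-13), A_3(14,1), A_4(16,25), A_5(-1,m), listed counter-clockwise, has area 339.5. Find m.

The doubled signed area Σ (x_i y_{i+1} − x_{i+1} y_i) is linear in m.
With m=0 it equals 523; the coefficient of m is 12 (from the two edges through A_5).
So 12·m + 523 = 2·339.5 = 679 ⇒ m = 13.

13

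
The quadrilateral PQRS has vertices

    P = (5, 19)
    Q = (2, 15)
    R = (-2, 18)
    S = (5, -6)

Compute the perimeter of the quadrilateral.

60

|PQ| = √((-3)² + (-4)²) = √25 = 5
|QR| = √((-4)² + (3)²) = √25 = 5
|RS| = √((7)² + (-24)²) = √625 = 25
|SP| = √((0)² + (25)²) = √625 = 25
Perimeter = 5 + 5 + 25 + 25 = 60.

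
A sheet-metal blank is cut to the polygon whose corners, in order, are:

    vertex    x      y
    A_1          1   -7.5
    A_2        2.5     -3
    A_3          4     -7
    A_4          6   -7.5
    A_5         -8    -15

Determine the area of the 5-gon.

26.375

Apply Gauss's area formula: 2A = Σ (x_i·y_{i+1} − x_{i+1}·y_i), indices taken mod 5.
Σ = (15.75) + (-5.5) + (12) + (-150) + (75) = -52.75
Area = |Σ|/2 = 26.375.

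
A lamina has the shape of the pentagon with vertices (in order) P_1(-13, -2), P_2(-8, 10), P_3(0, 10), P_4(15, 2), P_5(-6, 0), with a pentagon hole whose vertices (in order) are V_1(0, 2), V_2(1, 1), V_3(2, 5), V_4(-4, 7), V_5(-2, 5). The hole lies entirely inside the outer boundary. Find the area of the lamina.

Outer boundary:
Apply Gauss's area formula: 2A = Σ (x_i·y_{i+1} − x_{i+1}·y_i), indices taken mod 5.
P_1→P_2: (-13)(10) − (-8)(-2) = -146
P_2→P_3: (-8)(10) − (0)(10) = -80
P_3→P_4: (0)(2) − (15)(10) = -150
P_4→P_5: (15)(0) − (-6)(2) = 12
P_5→P_1: (-6)(-2) − (-13)(0) = 12
Σ = -352
Area = |Σ|/2 = 176.
Hole:
Apply Gauss's area formula: 2A = Σ (x_i·y_{i+1} − x_{i+1}·y_i), indices taken mod 5.
Cross-terms: -2, 3, 34, -6, -4  ⇒  Σ = 25
Area = |Σ|/2 = 12.5.
Net area = 176 − 12.5 = 163.5.

163.5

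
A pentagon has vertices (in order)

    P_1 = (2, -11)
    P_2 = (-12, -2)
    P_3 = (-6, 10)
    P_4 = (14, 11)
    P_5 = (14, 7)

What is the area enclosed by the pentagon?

349

Σ = (-136) + (-132) + (-206) + (-56) + (-168) = -698
Area = |Σ|/2 = 349.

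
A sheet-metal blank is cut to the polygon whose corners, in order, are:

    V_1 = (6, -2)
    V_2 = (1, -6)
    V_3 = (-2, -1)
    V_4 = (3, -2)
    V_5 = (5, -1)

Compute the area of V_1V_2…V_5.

Apply Gauss's area formula: 2A = Σ (x_i·y_{i+1} − x_{i+1}·y_i), indices taken mod 5.
Σ = (-34) + (-13) + (7) + (7) + (-4) = -37
Area = |Σ|/2 = 18.5.

18.5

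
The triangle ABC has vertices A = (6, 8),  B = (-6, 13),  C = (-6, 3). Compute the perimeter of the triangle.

|AB| = √((-12)² + (5)²) = √169 = 13
|BC| = √((0)² + (-10)²) = √100 = 10
|CA| = √((12)² + (5)²) = √169 = 13
Perimeter = 13 + 10 + 13 = 36.

36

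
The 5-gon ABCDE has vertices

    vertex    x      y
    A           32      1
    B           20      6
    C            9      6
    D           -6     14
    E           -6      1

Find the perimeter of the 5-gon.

92

|AB| = √((-12)² + (5)²) = √169 = 13
|BC| = √((-11)² + (0)²) = √121 = 11
|CD| = √((-15)² + (8)²) = √289 = 17
|DE| = √((0)² + (-13)²) = √169 = 13
|EA| = √((38)² + (0)²) = √1444 = 38
Perimeter = 13 + 11 + 17 + 13 + 38 = 92.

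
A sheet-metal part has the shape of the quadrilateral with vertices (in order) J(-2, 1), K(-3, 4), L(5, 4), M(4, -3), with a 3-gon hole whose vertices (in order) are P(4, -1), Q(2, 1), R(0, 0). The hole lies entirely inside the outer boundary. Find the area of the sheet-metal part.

32

Outer boundary:
Apply the shoelace formula: 2A = Σ (x_i·y_{i+1} − x_{i+1}·y_i), indices taken mod 4.
Cross-terms: -5, -32, -31, -2  ⇒  Σ = -70
Area = |Σ|/2 = 35.
Hole:
Σ = (6) + (0) + (0) = 6
Area = |Σ|/2 = 3.
Net area = 35 − 3 = 32.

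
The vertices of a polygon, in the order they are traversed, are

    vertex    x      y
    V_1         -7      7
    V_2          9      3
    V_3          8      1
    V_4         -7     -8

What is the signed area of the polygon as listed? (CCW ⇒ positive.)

-130.5

Apply the surveyor's formula: 2A = Σ (x_i·y_{i+1} − x_{i+1}·y_i), indices taken mod 4.
Σ = (-84) + (-15) + (-57) + (-105) = -261
Signed area = Σ/2 = -130.5 (negative ⇒ clockwise traversal).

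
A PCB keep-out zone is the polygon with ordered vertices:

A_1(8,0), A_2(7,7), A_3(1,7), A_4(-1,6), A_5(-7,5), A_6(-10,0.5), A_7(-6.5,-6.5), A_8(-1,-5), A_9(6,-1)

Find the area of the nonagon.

163.875

Apply the shoelace formula: 2A = Σ (x_i·y_{i+1} − x_{i+1}·y_i), indices taken mod 9.
Σ = (56) + (42) + (13) + (37) + (46.5) + (68.25) + (26) + (31) + (8) = 327.75
Area = |Σ|/2 = 163.875.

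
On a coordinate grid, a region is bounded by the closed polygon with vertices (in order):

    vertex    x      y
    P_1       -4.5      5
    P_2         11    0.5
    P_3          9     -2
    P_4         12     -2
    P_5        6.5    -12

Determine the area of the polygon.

Σ = (-57.25) + (-26.5) + (6) + (-131) + (-21.5) = -230.25
Area = |Σ|/2 = 115.125.

115.125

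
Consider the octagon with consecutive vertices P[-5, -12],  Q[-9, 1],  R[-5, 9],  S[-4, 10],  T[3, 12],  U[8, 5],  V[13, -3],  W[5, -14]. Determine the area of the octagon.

Apply the shoelace (surveyor's) formula: 2A = Σ (x_i·y_{i+1} − x_{i+1}·y_i), indices taken mod 8.
Σ = (-113) + (-76) + (-14) + (-78) + (-81) + (-89) + (-167) + (-130) = -748
Area = |Σ|/2 = 374.

374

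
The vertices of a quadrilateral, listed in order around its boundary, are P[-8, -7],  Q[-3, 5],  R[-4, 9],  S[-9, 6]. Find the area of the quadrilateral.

Apply the shoelace formula: 2A = Σ (x_i·y_{i+1} − x_{i+1}·y_i), indices taken mod 4.
P→Q: (-8)(5) − (-3)(-7) = -61
Q→R: (-3)(9) − (-4)(5) = -7
R→S: (-4)(6) − (-9)(9) = 57
S→P: (-9)(-7) − (-8)(6) = 111
Σ = 100
Area = |Σ|/2 = 50.

50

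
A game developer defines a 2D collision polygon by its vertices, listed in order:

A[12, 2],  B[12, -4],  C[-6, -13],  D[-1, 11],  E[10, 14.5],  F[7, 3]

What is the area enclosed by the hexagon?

274.5

Apply Gauss's area formula: 2A = Σ (x_i·y_{i+1} − x_{i+1}·y_i), indices taken mod 6.
A→B: (12)(-4) − (12)(2) = -72
B→C: (12)(-13) − (-6)(-4) = -180
C→D: (-6)(11) − (-1)(-13) = -79
D→E: (-1)(14.5) − (10)(11) = -124.5
E→F: (10)(3) − (7)(14.5) = -71.5
F→A: (7)(2) − (12)(3) = -22
Σ = -549
Area = |Σ|/2 = 274.5.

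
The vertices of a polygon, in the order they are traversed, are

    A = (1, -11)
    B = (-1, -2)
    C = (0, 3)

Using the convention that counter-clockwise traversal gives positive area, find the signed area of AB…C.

-9.5

Apply the surveyor's formula: 2A = Σ (x_i·y_{i+1} − x_{i+1}·y_i), indices taken mod 3.
Cross-terms: -13, -3, -3  ⇒  Σ = -19
Signed area = Σ/2 = -9.5 (negative ⇒ clockwise traversal).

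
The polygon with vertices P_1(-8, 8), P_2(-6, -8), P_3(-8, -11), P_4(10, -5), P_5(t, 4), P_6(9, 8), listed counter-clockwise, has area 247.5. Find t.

7

Write out the shoelace sum; only the two edges meeting at P_5 involve t:
2·Area = [(10·4 − t·(-5)) + (t·8 − 9·4)] + 400
       = 13·t + 404 = 495
⇒ t = 7.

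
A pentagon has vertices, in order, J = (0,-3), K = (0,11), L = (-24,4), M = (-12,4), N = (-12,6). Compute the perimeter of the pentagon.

|JK| = √((0)² + (14)²) = √196 = 14
|KL| = √((-24)² + (-7)²) = √625 = 25
|LM| = √((12)² + (0)²) = √144 = 12
|MN| = √((0)² + (2)²) = √4 = 2
|NJ| = √((12)² + (-9)²) = √225 = 15
Perimeter = 14 + 25 + 12 + 2 + 15 = 68.

68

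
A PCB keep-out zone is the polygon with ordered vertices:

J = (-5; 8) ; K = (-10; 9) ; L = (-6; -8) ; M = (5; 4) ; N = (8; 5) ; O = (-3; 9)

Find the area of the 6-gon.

Apply the shoelace formula: 2A = Σ (x_i·y_{i+1} − x_{i+1}·y_i), indices taken mod 6.
Σ = (35) + (134) + (16) + (-7) + (87) + (21) = 286
Area = |Σ|/2 = 143.

143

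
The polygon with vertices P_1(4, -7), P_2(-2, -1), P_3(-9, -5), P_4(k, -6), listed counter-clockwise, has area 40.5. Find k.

-10

Write out the shoelace sum; only the two edges meeting at P_4 involve k:
2·Area = [((-9)·(-6) − k·(-5)) + (k·(-7) − 4·(-6))] + -17
       = -2·k + 61 = 81
⇒ k = -10.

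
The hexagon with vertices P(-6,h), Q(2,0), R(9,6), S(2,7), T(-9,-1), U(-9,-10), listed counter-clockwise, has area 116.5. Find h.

-8

The doubled signed area Σ (x_i y_{i+1} − x_{i+1} y_i) is linear in h.
With h=0 it equals 145; the coefficient of h is -11 (from the two edges through P).
So -11·h + 145 = 2·116.5 = 233 ⇒ h = -8.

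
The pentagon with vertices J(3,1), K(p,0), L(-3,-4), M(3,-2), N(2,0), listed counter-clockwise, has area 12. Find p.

0

Write out the shoelace sum; only the two edges meeting at K involve p:
2·Area = [(3·0 − p·1) + (p·(-4) − (-3)·0)] + 24
       = -5·p + 24 = 24
⇒ p = 0.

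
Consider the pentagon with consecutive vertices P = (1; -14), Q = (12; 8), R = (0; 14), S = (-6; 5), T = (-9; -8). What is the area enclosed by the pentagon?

Apply the surveyor's formula: 2A = Σ (x_i·y_{i+1} − x_{i+1}·y_i), indices taken mod 5.
Σ = (176) + (168) + (84) + (93) + (134) = 655
Area = |Σ|/2 = 327.5.

327.5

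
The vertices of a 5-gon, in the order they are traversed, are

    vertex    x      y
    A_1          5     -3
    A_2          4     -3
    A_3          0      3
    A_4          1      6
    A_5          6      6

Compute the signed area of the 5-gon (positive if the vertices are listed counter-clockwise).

-36

Apply Gauss's area formula: 2A = Σ (x_i·y_{i+1} − x_{i+1}·y_i), indices taken mod 5.
Σ = (-3) + (12) + (-3) + (-30) + (-48) = -72
Signed area = Σ/2 = -36 (negative ⇒ clockwise traversal).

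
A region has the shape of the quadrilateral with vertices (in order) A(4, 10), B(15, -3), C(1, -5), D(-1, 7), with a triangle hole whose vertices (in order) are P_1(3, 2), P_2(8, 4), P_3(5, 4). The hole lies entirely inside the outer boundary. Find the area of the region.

Outer boundary:
Cross-terms: -162, -72, 2, -38  ⇒  Σ = -270
Area = |Σ|/2 = 135.
Hole:
P_1→P_2: (3)(4) − (8)(2) = -4
P_2→P_3: (8)(4) − (5)(4) = 12
P_3→P_1: (5)(2) − (3)(4) = -2
Σ = 6
Area = |Σ|/2 = 3.
Net area = 135 − 3 = 132.

132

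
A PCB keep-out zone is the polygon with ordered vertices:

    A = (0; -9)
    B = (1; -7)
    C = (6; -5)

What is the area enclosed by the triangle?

4

Σ = (9) + (37) + (-54) = -8
Area = |Σ|/2 = 4.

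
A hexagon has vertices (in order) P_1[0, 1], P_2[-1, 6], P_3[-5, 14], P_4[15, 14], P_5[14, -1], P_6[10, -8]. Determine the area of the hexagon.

283

Σ = (1) + (16) + (-280) + (-211) + (-102) + (10) = -566
Area = |Σ|/2 = 283.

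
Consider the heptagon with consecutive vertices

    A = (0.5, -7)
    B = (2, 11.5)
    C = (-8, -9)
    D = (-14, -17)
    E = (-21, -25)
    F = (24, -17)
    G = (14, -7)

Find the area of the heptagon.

Apply the shoelace (surveyor's) formula: 2A = Σ (x_i·y_{i+1} − x_{i+1}·y_i), indices taken mod 7.
Σ = (19.75) + (74) + (10) + (-7) + (957) + (70) + (-94.5) = 1029.25
Area = |Σ|/2 = 514.625.

514.625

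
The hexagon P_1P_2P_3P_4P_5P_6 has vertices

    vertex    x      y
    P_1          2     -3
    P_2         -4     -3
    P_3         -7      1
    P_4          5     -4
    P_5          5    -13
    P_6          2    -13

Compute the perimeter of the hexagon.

|P_1P_2| = √((-6)² + (0)²) = √36 = 6
|P_2P_3| = √((-3)² + (4)²) = √25 = 5
|P_3P_4| = √((12)² + (-5)²) = √169 = 13
|P_4P_5| = √((0)² + (-9)²) = √81 = 9
|P_5P_6| = √((-3)² + (0)²) = √9 = 3
|P_6P_1| = √((0)² + (10)²) = √100 = 10
Perimeter = 6 + 5 + 13 + 9 + 3 + 10 = 46.

46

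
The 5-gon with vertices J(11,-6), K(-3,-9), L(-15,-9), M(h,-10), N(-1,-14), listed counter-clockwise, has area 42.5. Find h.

-2

The doubled signed area Σ (x_i y_{i+1} − x_{i+1} y_i) is linear in h.
With h=0 it equals 75; the coefficient of h is -5 (from the two edges through M).
So -5·h + 75 = 2·42.5 = 85 ⇒ h = -2.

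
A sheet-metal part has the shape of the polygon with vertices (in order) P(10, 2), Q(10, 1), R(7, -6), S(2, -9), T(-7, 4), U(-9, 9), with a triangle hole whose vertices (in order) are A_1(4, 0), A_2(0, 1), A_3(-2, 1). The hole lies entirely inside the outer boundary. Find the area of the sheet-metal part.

158

Outer boundary:
Apply Gauss's area formula: 2A = Σ (x_i·y_{i+1} − x_{i+1}·y_i), indices taken mod 6.
P→Q: (10)(1) − (10)(2) = -10
Q→R: (10)(-6) − (7)(1) = -67
R→S: (7)(-9) − (2)(-6) = -51
S→T: (2)(4) − (-7)(-9) = -55
T→U: (-7)(9) − (-9)(4) = -27
U→P: (-9)(2) − (10)(9) = -108
Σ = -318
Area = |Σ|/2 = 159.
Hole:
Apply Gauss's area formula: 2A = Σ (x_i·y_{i+1} − x_{i+1}·y_i), indices taken mod 3.
Σ = (4) + (2) + (-4) = 2
Area = |Σ|/2 = 1.
Net area = 159 − 1 = 158.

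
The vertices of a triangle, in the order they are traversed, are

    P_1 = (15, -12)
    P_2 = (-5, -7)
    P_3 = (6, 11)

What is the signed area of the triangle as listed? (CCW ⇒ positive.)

Σ = (-165) + (-13) + (-237) = -415
Signed area = Σ/2 = -207.5 (negative ⇒ clockwise traversal).

-207.5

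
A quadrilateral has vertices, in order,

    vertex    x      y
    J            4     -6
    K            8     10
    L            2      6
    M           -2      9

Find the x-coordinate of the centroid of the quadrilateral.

644/183

Apply the shoelace formula. First the cross-terms c_i = x_i·y_{i+1} − x_{i+1}·y_i:
  88, 28, 30, -24  ⇒  2A = 122, A = 61.
Then Σ (x_i + x_{i+1})·c_i = 1288, so x̄ = 1288 / (6·61) = 644/183.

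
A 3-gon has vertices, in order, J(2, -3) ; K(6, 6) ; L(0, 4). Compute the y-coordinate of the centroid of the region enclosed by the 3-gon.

7/3

Apply the surveyor's formula. First the cross-terms c_i = x_i·y_{i+1} − x_{i+1}·y_i:
  30, 24, -8  ⇒  2A = 46, A = 23.
Then Σ (y_i + y_{i+1})·c_i = 322, so ȳ = 322 / (6·23) = 7/3.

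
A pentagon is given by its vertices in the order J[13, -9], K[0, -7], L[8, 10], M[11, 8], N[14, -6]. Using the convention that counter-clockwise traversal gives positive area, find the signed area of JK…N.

-153.5

Σ = (-91) + (56) + (-46) + (-178) + (-48) = -307
Signed area = Σ/2 = -153.5 (negative ⇒ clockwise traversal).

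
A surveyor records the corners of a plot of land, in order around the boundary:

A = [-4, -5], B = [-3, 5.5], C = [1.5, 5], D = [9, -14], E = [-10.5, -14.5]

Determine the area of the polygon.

204.625

A→B: (-4)(5.5) − (-3)(-5) = -37
B→C: (-3)(5) − (1.5)(5.5) = -23.25
C→D: (1.5)(-14) − (9)(5) = -66
D→E: (9)(-14.5) − (-10.5)(-14) = -277.5
E→A: (-10.5)(-5) − (-4)(-14.5) = -5.5
Σ = -409.25
Area = |Σ|/2 = 204.625.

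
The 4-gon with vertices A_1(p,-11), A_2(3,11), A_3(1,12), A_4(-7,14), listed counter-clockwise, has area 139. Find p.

-15

The doubled signed area Σ (x_i y_{i+1} − x_{i+1} y_i) is linear in p.
With p=0 it equals 233; the coefficient of p is -3 (from the two edges through A_1).
So -3·p + 233 = 2·139 = 278 ⇒ p = -15.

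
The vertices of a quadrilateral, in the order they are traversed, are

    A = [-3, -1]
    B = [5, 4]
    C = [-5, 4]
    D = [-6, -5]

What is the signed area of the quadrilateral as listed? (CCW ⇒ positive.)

Apply the shoelace formula: 2A = Σ (x_i·y_{i+1} − x_{i+1}·y_i), indices taken mod 4.
Σ = (-7) + (40) + (49) + (-9) = 73
Signed area = Σ/2 = 36.5 (positive ⇒ counter-clockwise traversal).

36.5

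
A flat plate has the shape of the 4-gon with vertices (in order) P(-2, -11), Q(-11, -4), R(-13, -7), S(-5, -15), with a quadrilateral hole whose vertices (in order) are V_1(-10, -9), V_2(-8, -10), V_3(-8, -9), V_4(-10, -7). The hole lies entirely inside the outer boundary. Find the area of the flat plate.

Outer boundary:
Apply the shoelace formula: 2A = Σ (x_i·y_{i+1} − x_{i+1}·y_i), indices taken mod 4.
Σ = (-113) + (25) + (160) + (25) = 97
Area = |Σ|/2 = 48.5.
Hole:
Σ = (28) + (-8) + (-34) + (20) = 6
Area = |Σ|/2 = 3.
Net area = 48.5 − 3 = 45.5.

45.5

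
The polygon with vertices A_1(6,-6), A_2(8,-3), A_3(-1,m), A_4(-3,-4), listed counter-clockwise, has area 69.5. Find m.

6

Write out the shoelace sum; only the two edges meeting at A_3 involve m:
2·Area = [(8·m − (-1)·(-3)) + ((-1)·(-4) − (-3)·m)] + 72
       = 11·m + 73 = 139
⇒ m = 6.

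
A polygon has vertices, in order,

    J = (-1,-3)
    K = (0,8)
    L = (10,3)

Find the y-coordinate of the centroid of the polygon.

Apply the shoelace formula. First the cross-terms c_i = x_i·y_{i+1} − x_{i+1}·y_i:
  -8, -80, -27  ⇒  2A = -115, A = -57.5.
Then Σ (y_i + y_{i+1})·c_i = -920, so ȳ = -920 / (6·(-57.5)) = 8/3.

8/3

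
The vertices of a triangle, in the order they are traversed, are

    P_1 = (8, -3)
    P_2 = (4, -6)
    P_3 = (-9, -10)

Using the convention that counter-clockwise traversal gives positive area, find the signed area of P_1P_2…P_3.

-11.5

Apply the shoelace (surveyor's) formula: 2A = Σ (x_i·y_{i+1} − x_{i+1}·y_i), indices taken mod 3.
Σ = (-36) + (-94) + (107) = -23
Signed area = Σ/2 = -11.5 (negative ⇒ clockwise traversal).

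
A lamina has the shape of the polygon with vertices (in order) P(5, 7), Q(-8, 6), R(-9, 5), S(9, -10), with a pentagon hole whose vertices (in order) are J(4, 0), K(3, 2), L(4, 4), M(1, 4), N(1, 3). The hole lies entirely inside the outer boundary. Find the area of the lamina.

123.5

Outer boundary:
Σ = (86) + (14) + (45) + (113) = 258
Area = |Σ|/2 = 129.
Hole:
Apply the shoelace (surveyor's) formula: 2A = Σ (x_i·y_{i+1} − x_{i+1}·y_i), indices taken mod 5.
Σ = (8) + (4) + (12) + (-1) + (-12) = 11
Area = |Σ|/2 = 5.5.
Net area = 129 − 5.5 = 123.5.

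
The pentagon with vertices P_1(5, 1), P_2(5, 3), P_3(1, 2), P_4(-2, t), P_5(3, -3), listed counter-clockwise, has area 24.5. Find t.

The doubled signed area Σ (x_i y_{i+1} − x_{i+1} y_i) is linear in t.
With t=0 it equals 45; the coefficient of t is -2 (from the two edges through P_4).
So -2·t + 45 = 2·24.5 = 49 ⇒ t = -2.

-2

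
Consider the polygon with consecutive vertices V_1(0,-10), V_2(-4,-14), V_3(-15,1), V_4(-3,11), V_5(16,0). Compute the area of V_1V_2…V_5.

V_1→V_2: (0)(-14) − (-4)(-10) = -40
V_2→V_3: (-4)(1) − (-15)(-14) = -214
V_3→V_4: (-15)(11) − (-3)(1) = -162
V_4→V_5: (-3)(0) − (16)(11) = -176
V_5→V_1: (16)(-10) − (0)(0) = -160
Σ = -752
Area = |Σ|/2 = 376.

376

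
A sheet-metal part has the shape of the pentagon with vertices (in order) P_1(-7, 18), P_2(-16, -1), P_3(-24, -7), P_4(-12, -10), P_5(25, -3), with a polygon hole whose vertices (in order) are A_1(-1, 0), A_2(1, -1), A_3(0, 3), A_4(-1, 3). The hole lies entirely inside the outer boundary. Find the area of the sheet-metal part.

622

Outer boundary:
Apply Gauss's area formula: 2A = Σ (x_i·y_{i+1} − x_{i+1}·y_i), indices taken mod 5.
Cross-terms: 295, 88, 156, 286, 429  ⇒  Σ = 1254
Area = |Σ|/2 = 627.
Hole:
Apply Gauss's area formula: 2A = Σ (x_i·y_{i+1} − x_{i+1}·y_i), indices taken mod 4.
Cross-terms: 1, 3, 3, 3  ⇒  Σ = 10
Area = |Σ|/2 = 5.
Net area = 627 − 5 = 622.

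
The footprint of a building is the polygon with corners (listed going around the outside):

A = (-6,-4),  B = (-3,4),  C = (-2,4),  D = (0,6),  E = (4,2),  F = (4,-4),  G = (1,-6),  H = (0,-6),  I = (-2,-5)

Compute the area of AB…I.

80

A→B: (-6)(4) − (-3)(-4) = -36
B→C: (-3)(4) − (-2)(4) = -4
C→D: (-2)(6) − (0)(4) = -12
D→E: (0)(2) − (4)(6) = -24
E→F: (4)(-4) − (4)(2) = -24
F→G: (4)(-6) − (1)(-4) = -20
G→H: (1)(-6) − (0)(-6) = -6
H→I: (0)(-5) − (-2)(-6) = -12
I→A: (-2)(-4) − (-6)(-5) = -22
Σ = -160
Area = |Σ|/2 = 80.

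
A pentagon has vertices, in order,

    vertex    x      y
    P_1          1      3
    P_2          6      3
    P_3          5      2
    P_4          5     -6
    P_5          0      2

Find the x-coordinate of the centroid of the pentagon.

49/15

Apply the surveyor's formula. First the cross-terms c_i = x_i·y_{i+1} − x_{i+1}·y_i:
  -15, -3, -40, 10, -2  ⇒  2A = -50, A = -25.
Then Σ (x_i + x_{i+1})·c_i = -490, so x̄ = -490 / (6·(-25)) = 49/15.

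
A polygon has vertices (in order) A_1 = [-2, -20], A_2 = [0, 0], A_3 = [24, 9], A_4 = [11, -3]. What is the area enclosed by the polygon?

198.5

Apply the shoelace (surveyor's) formula: 2A = Σ (x_i·y_{i+1} − x_{i+1}·y_i), indices taken mod 4.
A_1→A_2: (-2)(0) − (0)(-20) = 0
A_2→A_3: (0)(9) − (24)(0) = 0
A_3→A_4: (24)(-3) − (11)(9) = -171
A_4→A_1: (11)(-20) − (-2)(-3) = -226
Σ = -397
Area = |Σ|/2 = 198.5.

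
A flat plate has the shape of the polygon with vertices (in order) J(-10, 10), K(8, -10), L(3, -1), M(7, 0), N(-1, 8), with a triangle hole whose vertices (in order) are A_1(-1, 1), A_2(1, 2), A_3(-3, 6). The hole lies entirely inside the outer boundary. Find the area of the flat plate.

Outer boundary:
Σ = (20) + (22) + (7) + (56) + (70) = 175
Area = |Σ|/2 = 87.5.
Hole:
Σ = (-3) + (12) + (3) = 12
Area = |Σ|/2 = 6.
Net area = 87.5 − 6 = 81.5.

81.5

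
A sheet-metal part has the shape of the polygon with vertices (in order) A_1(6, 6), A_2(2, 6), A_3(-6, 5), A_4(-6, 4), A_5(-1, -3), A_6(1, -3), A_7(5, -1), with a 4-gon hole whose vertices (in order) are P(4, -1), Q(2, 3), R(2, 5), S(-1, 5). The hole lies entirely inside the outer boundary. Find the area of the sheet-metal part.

70

Outer boundary:
Apply the surveyor's formula: 2A = Σ (x_i·y_{i+1} − x_{i+1}·y_i), indices taken mod 7.
Cross-terms: 24, 46, 6, 22, 6, 14, 36  ⇒  Σ = 154
Area = |Σ|/2 = 77.
Hole:
Apply the shoelace (surveyor's) formula: 2A = Σ (x_i·y_{i+1} − x_{i+1}·y_i), indices taken mod 4.
Σ = (14) + (4) + (15) + (-19) = 14
Area = |Σ|/2 = 7.
Net area = 77 − 7 = 70.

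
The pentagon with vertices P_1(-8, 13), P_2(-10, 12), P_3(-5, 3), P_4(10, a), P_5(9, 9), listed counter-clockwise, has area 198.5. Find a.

Write out the shoelace sum; only the two edges meeting at P_4 involve a:
2·Area = [((-5)·a − 10·3) + (10·9 − 9·a)] + 253
       = -14·a + 313 = 397
⇒ a = -6.

-6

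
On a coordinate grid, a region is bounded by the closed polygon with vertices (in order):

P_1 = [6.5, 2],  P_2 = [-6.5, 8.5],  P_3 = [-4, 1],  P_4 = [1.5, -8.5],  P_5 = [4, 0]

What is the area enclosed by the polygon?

Apply the shoelace formula: 2A = Σ (x_i·y_{i+1} − x_{i+1}·y_i), indices taken mod 5.
Σ = (68.25) + (27.5) + (32.5) + (34) + (8) = 170.25
Area = |Σ|/2 = 85.125.

85.125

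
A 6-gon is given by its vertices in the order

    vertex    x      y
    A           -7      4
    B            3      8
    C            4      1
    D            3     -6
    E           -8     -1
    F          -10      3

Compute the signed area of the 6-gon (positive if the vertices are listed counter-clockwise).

-114

Σ = (-68) + (-29) + (-27) + (-51) + (-34) + (-19) = -228
Signed area = Σ/2 = -114 (negative ⇒ clockwise traversal).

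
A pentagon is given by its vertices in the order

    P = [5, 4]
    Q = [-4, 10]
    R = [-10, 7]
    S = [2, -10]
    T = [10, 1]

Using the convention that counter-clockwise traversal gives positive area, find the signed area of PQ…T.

Apply the shoelace (surveyor's) formula: 2A = Σ (x_i·y_{i+1} − x_{i+1}·y_i), indices taken mod 5.
Σ = (66) + (72) + (86) + (102) + (35) = 361
Signed area = Σ/2 = 180.5 (positive ⇒ counter-clockwise traversal).

180.5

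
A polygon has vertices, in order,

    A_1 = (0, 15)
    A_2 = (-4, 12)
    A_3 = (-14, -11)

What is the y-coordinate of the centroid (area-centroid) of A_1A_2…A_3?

Apply Gauss's area formula. First the cross-terms c_i = x_i·y_{i+1} − x_{i+1}·y_i:
  60, 212, -210  ⇒  2A = 62, A = 31.
Then Σ (y_i + y_{i+1})·c_i = 992, so ȳ = 992 / (6·31) = 16/3.

16/3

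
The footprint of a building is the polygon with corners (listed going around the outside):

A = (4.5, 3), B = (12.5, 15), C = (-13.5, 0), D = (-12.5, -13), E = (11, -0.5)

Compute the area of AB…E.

296.25

Cross-terms: 30, 202.5, 175.5, 149.25, 35.25  ⇒  Σ = 592.5
Area = |Σ|/2 = 296.25.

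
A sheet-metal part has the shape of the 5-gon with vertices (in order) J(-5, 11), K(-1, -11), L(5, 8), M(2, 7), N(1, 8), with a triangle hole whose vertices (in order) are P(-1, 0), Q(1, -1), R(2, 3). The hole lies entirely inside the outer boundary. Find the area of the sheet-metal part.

91.5

Outer boundary:
Σ = (66) + (47) + (19) + (9) + (51) = 192
Area = |Σ|/2 = 96.
Hole:
Apply the shoelace (surveyor's) formula: 2A = Σ (x_i·y_{i+1} − x_{i+1}·y_i), indices taken mod 3.
Σ = (1) + (5) + (3) = 9
Area = |Σ|/2 = 4.5.
Net area = 96 − 4.5 = 91.5.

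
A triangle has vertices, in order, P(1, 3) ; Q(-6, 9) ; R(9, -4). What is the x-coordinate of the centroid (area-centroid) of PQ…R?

Apply the shoelace formula. First the cross-terms c_i = x_i·y_{i+1} − x_{i+1}·y_i:
  27, -57, 31  ⇒  2A = 1, A = 0.5.
Then Σ (x_i + x_{i+1})·c_i = 4, so x̄ = 4 / (6·0.5) = 4/3.

4/3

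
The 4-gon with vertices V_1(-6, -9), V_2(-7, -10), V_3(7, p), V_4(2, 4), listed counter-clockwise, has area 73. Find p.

Write out the shoelace sum; only the two edges meeting at V_3 involve p:
2·Area = [((-7)·p − 7·(-10)) + (7·4 − 2·p)] + 3
       = -9·p + 101 = 146
⇒ p = -5.

-5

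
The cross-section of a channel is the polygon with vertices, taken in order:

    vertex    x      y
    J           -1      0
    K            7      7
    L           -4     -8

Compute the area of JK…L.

Apply the surveyor's formula: 2A = Σ (x_i·y_{i+1} − x_{i+1}·y_i), indices taken mod 3.
Σ = (-7) + (-28) + (-8) = -43
Area = |Σ|/2 = 21.5.

21.5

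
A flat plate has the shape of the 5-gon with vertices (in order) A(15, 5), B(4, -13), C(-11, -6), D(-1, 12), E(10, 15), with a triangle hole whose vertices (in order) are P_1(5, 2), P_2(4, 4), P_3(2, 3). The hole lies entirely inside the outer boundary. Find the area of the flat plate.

412.5

Outer boundary:
A→B: (15)(-13) − (4)(5) = -215
B→C: (4)(-6) − (-11)(-13) = -167
C→D: (-11)(12) − (-1)(-6) = -138
D→E: (-1)(15) − (10)(12) = -135
E→A: (10)(5) − (15)(15) = -175
Σ = -830
Area = |Σ|/2 = 415.
Hole:
Cross-terms: 12, 4, -11  ⇒  Σ = 5
Area = |Σ|/2 = 2.5.
Net area = 415 − 2.5 = 412.5.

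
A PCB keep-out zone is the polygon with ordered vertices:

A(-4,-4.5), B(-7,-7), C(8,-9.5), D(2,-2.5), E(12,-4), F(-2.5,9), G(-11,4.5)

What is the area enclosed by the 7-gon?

196.625

Apply Gauss's area formula: 2A = Σ (x_i·y_{i+1} − x_{i+1}·y_i), indices taken mod 7.
A→B: (-4)(-7) − (-7)(-4.5) = -3.5
B→C: (-7)(-9.5) − (8)(-7) = 122.5
C→D: (8)(-2.5) − (2)(-9.5) = -1
D→E: (2)(-4) − (12)(-2.5) = 22
E→F: (12)(9) − (-2.5)(-4) = 98
F→G: (-2.5)(4.5) − (-11)(9) = 87.75
G→A: (-11)(-4.5) − (-4)(4.5) = 67.5
Σ = 393.25
Area = |Σ|/2 = 196.625.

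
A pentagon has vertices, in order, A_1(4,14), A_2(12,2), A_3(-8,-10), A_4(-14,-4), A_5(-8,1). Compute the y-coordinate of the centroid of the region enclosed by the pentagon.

Apply the shoelace (surveyor's) formula. First the cross-terms c_i = x_i·y_{i+1} − x_{i+1}·y_i:
  -160, -104, -108, -46, -116  ⇒  2A = -534, A = -267.
Then Σ (y_i + y_{i+1})·c_i = -1818, so ȳ = -1818 / (6·(-267)) = 101/89.

101/89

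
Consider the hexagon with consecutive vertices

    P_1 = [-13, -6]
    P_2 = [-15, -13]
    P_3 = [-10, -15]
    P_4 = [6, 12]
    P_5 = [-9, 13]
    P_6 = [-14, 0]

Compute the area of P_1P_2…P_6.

Σ = (79) + (95) + (-30) + (186) + (182) + (84) = 596
Area = |Σ|/2 = 298.

298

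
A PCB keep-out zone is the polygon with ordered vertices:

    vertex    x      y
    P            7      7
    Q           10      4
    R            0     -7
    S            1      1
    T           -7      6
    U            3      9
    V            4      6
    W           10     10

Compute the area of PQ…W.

105.5

Apply the surveyor's formula: 2A = Σ (x_i·y_{i+1} − x_{i+1}·y_i), indices taken mod 8.
Σ = (-42) + (-70) + (7) + (13) + (-81) + (-18) + (-20) + (0) = -211
Area = |Σ|/2 = 105.5.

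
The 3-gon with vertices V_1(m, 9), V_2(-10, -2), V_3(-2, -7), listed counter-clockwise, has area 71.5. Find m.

1

Write out the shoelace sum; only the two edges meeting at V_1 involve m:
2·Area = [((-2)·9 − m·(-7)) + (m·(-2) − (-10)·9)] + 66
       = 5·m + 138 = 143
⇒ m = 1.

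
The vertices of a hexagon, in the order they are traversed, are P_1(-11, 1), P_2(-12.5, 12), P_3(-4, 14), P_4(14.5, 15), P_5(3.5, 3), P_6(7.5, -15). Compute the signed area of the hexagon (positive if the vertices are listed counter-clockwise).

Σ = (-119.5) + (-127) + (-263) + (-9) + (-75) + (-157.5) = -751
Signed area = Σ/2 = -375.5 (negative ⇒ clockwise traversal).

-375.5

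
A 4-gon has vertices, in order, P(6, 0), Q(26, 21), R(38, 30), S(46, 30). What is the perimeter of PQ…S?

|PQ| = √((20)² + (21)²) = √841 = 29
|QR| = √((12)² + (9)²) = √225 = 15
|RS| = √((8)² + (0)²) = √64 = 8
|SP| = √((-40)² + (-30)²) = √2500 = 50
Perimeter = 29 + 15 + 8 + 50 = 102.

102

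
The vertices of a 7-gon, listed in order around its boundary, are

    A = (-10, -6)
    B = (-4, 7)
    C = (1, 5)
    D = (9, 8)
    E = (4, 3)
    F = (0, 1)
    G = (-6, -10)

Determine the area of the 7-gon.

108.5

Apply the shoelace formula: 2A = Σ (x_i·y_{i+1} − x_{i+1}·y_i), indices taken mod 7.
Σ = (-94) + (-27) + (-37) + (-5) + (4) + (6) + (-64) = -217
Area = |Σ|/2 = 108.5.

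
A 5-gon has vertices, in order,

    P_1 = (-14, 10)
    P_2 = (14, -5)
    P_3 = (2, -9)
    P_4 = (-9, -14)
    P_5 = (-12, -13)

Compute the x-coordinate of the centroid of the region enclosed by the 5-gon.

Apply the surveyor's formula. First the cross-terms c_i = x_i·y_{i+1} − x_{i+1}·y_i:
  -70, -116, -109, -51, -302  ⇒  2A = -648, A = -324.
Then Σ (x_i + x_{i+1})·c_i = 7830, so x̄ = 7830 / (6·(-324)) = -145/36.

-145/36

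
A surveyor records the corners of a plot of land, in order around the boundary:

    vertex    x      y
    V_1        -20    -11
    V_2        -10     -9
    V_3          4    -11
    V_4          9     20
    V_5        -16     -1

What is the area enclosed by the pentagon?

Cross-terms: 70, 146, 179, 311, 156  ⇒  Σ = 862
Area = |Σ|/2 = 431.

431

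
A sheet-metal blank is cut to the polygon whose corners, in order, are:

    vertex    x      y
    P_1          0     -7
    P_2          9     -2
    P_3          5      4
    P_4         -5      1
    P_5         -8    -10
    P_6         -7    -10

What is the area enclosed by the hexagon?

125.5

Apply the shoelace (surveyor's) formula: 2A = Σ (x_i·y_{i+1} − x_{i+1}·y_i), indices taken mod 6.
Σ = (63) + (46) + (25) + (58) + (10) + (49) = 251
Area = |Σ|/2 = 125.5.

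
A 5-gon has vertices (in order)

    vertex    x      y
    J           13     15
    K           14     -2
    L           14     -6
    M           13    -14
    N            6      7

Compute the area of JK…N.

Cross-terms: -236, -56, -118, 175, -1  ⇒  Σ = -236
Area = |Σ|/2 = 118.

118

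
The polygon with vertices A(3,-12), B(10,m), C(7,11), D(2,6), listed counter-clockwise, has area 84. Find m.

The doubled signed area Σ (x_i y_{i+1} − x_{i+1} y_i) is linear in m.
With m=0 it equals 208; the coefficient of m is -4 (from the two edges through B).
So -4·m + 208 = 2·84 = 168 ⇒ m = 10.

10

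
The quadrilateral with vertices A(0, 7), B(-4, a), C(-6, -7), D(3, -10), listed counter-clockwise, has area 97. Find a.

The doubled signed area Σ (x_i y_{i+1} − x_{i+1} y_i) is linear in a.
With a=0 it equals 158; the coefficient of a is 6 (from the two edges through B).
So 6·a + 158 = 2·97 = 194 ⇒ a = 6.

6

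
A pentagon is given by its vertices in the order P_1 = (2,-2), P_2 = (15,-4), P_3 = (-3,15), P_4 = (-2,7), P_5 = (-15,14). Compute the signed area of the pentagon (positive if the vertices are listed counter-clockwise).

Apply the shoelace (surveyor's) formula: 2A = Σ (x_i·y_{i+1} − x_{i+1}·y_i), indices taken mod 5.
Σ = (22) + (213) + (9) + (77) + (2) = 323
Signed area = Σ/2 = 161.5 (positive ⇒ counter-clockwise traversal).

161.5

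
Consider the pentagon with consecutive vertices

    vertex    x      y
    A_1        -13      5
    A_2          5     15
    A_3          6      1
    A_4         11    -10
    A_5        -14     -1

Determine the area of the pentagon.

305

Cross-terms: -220, -85, -71, -151, -83  ⇒  Σ = -610
Area = |Σ|/2 = 305.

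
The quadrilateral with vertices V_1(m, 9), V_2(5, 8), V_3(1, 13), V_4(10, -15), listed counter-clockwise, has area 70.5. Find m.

Write out the shoelace sum; only the two edges meeting at V_1 involve m:
2·Area = [(10·9 − m·(-15)) + (m·8 − 5·9)] + -88
       = 23·m + -43 = 141
⇒ m = 8.

8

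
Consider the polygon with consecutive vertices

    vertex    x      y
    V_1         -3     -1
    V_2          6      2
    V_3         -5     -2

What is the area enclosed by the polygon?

1.5

Apply the surveyor's formula: 2A = Σ (x_i·y_{i+1} − x_{i+1}·y_i), indices taken mod 3.
Cross-terms: 0, -2, -1  ⇒  Σ = -3
Area = |Σ|/2 = 1.5.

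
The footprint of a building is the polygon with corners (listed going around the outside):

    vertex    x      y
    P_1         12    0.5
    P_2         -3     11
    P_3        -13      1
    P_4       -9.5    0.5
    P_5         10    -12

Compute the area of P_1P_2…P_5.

267.25

Apply the surveyor's formula: 2A = Σ (x_i·y_{i+1} − x_{i+1}·y_i), indices taken mod 5.
P_1→P_2: (12)(11) − (-3)(0.5) = 133.5
P_2→P_3: (-3)(1) − (-13)(11) = 140
P_3→P_4: (-13)(0.5) − (-9.5)(1) = 3
P_4→P_5: (-9.5)(-12) − (10)(0.5) = 109
P_5→P_1: (10)(0.5) − (12)(-12) = 149
Σ = 534.5
Area = |Σ|/2 = 267.25.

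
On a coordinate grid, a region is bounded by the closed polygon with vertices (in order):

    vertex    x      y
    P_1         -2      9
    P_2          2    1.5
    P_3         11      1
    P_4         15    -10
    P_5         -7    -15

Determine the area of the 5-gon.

274.25

Apply Gauss's area formula: 2A = Σ (x_i·y_{i+1} − x_{i+1}·y_i), indices taken mod 5.
Σ = (-21) + (-14.5) + (-125) + (-295) + (-93) = -548.5
Area = |Σ|/2 = 274.25.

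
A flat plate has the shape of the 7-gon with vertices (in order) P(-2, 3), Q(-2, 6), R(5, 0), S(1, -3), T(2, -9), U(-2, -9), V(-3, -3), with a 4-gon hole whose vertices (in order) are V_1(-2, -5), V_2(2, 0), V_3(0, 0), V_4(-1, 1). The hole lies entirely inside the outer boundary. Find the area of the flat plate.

Outer boundary:
Apply the shoelace (surveyor's) formula: 2A = Σ (x_i·y_{i+1} − x_{i+1}·y_i), indices taken mod 7.
P→Q: (-2)(6) − (-2)(3) = -6
Q→R: (-2)(0) − (5)(6) = -30
R→S: (5)(-3) − (1)(0) = -15
S→T: (1)(-9) − (2)(-3) = -3
T→U: (2)(-9) − (-2)(-9) = -36
U→V: (-2)(-3) − (-3)(-9) = -21
V→P: (-3)(3) − (-2)(-3) = -15
Σ = -126
Area = |Σ|/2 = 63.
Hole:
Apply the surveyor's formula: 2A = Σ (x_i·y_{i+1} − x_{i+1}·y_i), indices taken mod 4.
V_1→V_2: (-2)(0) − (2)(-5) = 10
V_2→V_3: (2)(0) − (0)(0) = 0
V_3→V_4: (0)(1) − (-1)(0) = 0
V_4→V_1: (-1)(-5) − (-2)(1) = 7
Σ = 17
Area = |Σ|/2 = 8.5.
Net area = 63 − 8.5 = 54.5.

54.5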